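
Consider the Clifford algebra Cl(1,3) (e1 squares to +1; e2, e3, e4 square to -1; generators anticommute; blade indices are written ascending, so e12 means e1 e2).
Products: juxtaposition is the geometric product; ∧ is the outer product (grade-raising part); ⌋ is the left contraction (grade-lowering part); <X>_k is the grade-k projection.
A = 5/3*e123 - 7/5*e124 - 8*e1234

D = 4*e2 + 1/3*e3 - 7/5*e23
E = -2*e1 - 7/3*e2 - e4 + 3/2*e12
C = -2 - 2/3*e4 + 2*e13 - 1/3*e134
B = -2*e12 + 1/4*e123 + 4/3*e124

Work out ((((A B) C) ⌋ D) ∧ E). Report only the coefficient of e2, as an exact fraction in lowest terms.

step 1: 29/20 + 22/3*e3 + 4/5*e4 + 3343/180*e34
step 2: -71/30 + 11263/540*e1 - 617/270*e3 - 77/30*e4 + 19/6*e13 + 347/10*e14 - 1261/30*e34 + 67/60*e134
step 3: 617/810 - 8461/1350*e2 - 71/90*e3 + 497/150*e23
step 4: -617/405*e1 - 4319/2430*e2 - 617/810*e4 - 10253/900*e12 - 71/45*e13 - 497/270*e23 + 8461/1350*e24 + 71/90*e34 - 781/100*e123 - 497/150*e234
Answer: -4319/2430


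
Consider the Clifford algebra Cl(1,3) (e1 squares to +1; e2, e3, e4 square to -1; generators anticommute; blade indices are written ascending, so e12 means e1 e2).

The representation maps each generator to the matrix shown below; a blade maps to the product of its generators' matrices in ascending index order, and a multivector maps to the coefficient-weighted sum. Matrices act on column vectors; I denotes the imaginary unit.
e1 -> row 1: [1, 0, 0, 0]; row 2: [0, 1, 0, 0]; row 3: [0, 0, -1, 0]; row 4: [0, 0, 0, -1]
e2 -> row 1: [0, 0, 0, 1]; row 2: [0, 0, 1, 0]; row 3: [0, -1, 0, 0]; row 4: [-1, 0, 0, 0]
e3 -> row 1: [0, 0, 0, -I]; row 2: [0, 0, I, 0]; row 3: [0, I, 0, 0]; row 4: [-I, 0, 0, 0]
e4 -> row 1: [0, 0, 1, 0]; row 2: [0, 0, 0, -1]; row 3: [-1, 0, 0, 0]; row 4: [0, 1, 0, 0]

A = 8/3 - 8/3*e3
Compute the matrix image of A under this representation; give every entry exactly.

M = (8/3)*1 + (-8/3)*rho(e3), summed entrywise (1 is the identity matrix):
Answer: row 1: [8/3, 0, 0, 8*I/3]; row 2: [0, 8/3, -8*I/3, 0]; row 3: [0, -8*I/3, 8/3, 0]; row 4: [8*I/3, 0, 0, 8/3]


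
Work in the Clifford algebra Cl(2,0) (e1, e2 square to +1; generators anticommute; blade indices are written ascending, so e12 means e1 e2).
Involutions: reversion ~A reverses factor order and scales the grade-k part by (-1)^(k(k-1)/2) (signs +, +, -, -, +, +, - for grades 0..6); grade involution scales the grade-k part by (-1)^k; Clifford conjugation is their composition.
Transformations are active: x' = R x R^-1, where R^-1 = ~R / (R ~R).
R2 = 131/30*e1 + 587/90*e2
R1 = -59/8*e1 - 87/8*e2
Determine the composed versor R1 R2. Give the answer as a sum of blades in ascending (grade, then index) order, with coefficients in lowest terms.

Distribute over the terms of R1 (each basis-blade product reordered to ascending indices, repeated generators contracted through their squares):
(-59/8*e1) R2 = -7729/240 - 34633/720*e12
(-87/8*e2) R2 = -17023/240 + 3799/80*e12
Summing the partial products and collecting blades:
Answer: -1547/15 - 221/360*e12


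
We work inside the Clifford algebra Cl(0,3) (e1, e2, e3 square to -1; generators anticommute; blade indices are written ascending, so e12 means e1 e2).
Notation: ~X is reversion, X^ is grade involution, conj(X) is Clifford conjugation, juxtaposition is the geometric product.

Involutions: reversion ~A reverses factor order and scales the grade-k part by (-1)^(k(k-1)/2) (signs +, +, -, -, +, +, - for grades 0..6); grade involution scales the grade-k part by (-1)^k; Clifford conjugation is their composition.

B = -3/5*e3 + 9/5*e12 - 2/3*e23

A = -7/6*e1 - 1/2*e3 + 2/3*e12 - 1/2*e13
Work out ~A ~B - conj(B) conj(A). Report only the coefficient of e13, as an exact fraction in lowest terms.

first term: -3/2 + 3/10*e1 - 73/30*e2 + 1/3*e12 + 103/90*e13 + 9/10*e23 + 47/90*e123
second term: -3/2 + 3/10*e1 - 73/30*e2 - 1/3*e12 - 103/90*e13 - 9/10*e23 - 47/90*e123
Answer: 103/45


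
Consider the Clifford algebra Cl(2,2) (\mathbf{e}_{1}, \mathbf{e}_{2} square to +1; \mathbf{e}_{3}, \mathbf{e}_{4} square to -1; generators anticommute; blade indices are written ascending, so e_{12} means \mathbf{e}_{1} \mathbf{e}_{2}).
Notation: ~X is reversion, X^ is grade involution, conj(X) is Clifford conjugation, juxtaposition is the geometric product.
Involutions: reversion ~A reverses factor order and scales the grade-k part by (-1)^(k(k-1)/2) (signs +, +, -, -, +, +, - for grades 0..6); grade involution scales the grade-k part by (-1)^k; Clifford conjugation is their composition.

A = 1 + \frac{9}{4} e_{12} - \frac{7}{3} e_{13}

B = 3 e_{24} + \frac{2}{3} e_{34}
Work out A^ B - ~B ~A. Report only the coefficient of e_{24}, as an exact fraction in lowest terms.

first term: \frac{299}{36} e_{14} + 3 e_{24} + \frac{2}{3} e_{34} + \frac{17}{2} e_{1234}
second term: -\frac{299}{36} e_{14} - 3 e_{24} - \frac{2}{3} e_{34} + \frac{17}{2} e_{1234}
Answer: 6


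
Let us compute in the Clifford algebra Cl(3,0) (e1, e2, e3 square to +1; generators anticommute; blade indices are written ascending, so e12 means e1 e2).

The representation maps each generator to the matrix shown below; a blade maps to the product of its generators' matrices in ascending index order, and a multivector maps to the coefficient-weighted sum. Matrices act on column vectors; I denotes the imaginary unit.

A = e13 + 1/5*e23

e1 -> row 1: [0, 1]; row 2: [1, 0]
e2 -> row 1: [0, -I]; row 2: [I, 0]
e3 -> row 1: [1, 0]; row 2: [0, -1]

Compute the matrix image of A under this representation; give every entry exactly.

Bivector images (products of the table entries): rho(e13) = rho(e1)rho(e3) = row 1: [0, -1]; row 2: [1, 0]; rho(e23) = rho(e2)rho(e3) = row 1: [0, I]; row 2: [I, 0].
M = (1)*rho(e13) + (1/5)*rho(e23), summed entrywise:
Answer: row 1: [0, -1 + I/5]; row 2: [1 + I/5, 0]


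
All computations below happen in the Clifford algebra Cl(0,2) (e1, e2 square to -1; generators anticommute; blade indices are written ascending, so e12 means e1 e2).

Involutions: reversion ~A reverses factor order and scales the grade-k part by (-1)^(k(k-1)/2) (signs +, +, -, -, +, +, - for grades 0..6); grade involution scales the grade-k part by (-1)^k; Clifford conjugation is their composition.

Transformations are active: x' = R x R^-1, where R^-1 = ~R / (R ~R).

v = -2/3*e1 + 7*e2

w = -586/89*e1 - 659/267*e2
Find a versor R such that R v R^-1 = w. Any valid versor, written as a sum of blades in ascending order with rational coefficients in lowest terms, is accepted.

Here q(v) = q(w) = -445/9; the classical choice R = v + w = -1936/267*e1 + 1210/267*e2 then realises v -> w under the sandwich.
Answer: -1936/267*e1 + 1210/267*e2


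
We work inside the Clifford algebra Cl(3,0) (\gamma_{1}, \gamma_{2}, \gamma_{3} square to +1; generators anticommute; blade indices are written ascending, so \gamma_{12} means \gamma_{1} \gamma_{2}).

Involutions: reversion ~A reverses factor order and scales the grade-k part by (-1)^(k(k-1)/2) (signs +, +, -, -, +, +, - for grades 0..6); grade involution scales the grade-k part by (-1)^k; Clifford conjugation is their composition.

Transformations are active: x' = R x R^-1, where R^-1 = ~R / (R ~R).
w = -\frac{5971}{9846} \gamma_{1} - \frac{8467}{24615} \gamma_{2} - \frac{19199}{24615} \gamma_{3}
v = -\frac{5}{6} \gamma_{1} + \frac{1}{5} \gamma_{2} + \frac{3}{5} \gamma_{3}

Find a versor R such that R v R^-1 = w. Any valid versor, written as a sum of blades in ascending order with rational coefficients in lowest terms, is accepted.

Here q(v) = q(w) = \frac{197}{180}; the classical choice R = v + w = -\frac{7088}{4923} \gamma_{1} - \frac{3544}{24615} \gamma_{2} - \frac{886}{4923} \gamma_{3} then realises v -> w under the sandwich.
Answer: -\frac{7088}{4923} \gamma_{1} - \frac{3544}{24615} \gamma_{2} - \frac{886}{4923} \gamma_{3}


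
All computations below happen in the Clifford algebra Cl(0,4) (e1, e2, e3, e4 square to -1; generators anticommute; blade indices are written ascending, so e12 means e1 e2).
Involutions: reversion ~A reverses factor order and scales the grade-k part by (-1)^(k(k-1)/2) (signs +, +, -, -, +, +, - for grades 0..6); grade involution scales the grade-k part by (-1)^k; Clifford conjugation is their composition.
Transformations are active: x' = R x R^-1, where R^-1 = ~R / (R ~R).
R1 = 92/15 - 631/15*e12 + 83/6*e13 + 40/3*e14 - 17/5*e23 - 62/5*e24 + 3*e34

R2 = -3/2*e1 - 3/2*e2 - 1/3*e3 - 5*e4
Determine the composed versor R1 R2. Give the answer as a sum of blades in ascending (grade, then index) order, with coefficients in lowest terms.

Distribute over the terms of R2 (each basis-blade product reordered to ascending indices, repeated generators contracted through their squares):
R1 (-3/2*e1) = -46/5*e1 + 631/10*e2 - 83/4*e3 - 20*e4 + 51/10*e123 + 93/5*e124 - 9/2*e134
R1 (-3/2*e2) = -631/10*e1 - 46/5*e2 + 51/10*e3 + 93/5*e4 + 83/4*e123 + 20*e124 - 9/2*e234
R1 (-1/3*e3) = 83/18*e1 - 17/15*e2 - 92/45*e3 - e4 + 631/45*e123 + 40/9*e134 - 62/15*e234
R1 (-5*e4) = 200/3*e1 - 62*e2 + 15*e3 - 92/3*e4 + 631/3*e124 - 415/6*e134 + 17*e234
Summing the partial products and collecting blades:
Answer: -46/45*e1 - 277/30*e2 - 97/36*e3 - 496/15*e4 + 7177/180*e123 + 3734/15*e124 - 623/9*e134 + 251/30*e234


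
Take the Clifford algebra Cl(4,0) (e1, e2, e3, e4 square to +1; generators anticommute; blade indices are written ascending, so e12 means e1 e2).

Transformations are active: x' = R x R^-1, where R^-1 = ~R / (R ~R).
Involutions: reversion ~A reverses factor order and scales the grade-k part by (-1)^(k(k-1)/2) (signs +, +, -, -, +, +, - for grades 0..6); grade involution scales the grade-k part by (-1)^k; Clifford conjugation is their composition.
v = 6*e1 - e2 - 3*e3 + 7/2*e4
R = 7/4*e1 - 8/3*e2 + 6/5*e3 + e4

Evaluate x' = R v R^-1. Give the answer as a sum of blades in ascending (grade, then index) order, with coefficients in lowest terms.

~R = 7/4*e1 - 8/3*e2 + 6/5*e3 + e4, and R ~R = 45409/3600, so R^-1 = ~R / (45409/3600).
R v = 196/15 + 57/4*e12 - 249/20*e13 + 1/8*e14 + 46/5*e23 - 25/3*e24 + 36/5*e34
Answer: -15402/6487*e1 - 29353/6487*e2 + 35589/6487*e3 - 18529/12974*e4


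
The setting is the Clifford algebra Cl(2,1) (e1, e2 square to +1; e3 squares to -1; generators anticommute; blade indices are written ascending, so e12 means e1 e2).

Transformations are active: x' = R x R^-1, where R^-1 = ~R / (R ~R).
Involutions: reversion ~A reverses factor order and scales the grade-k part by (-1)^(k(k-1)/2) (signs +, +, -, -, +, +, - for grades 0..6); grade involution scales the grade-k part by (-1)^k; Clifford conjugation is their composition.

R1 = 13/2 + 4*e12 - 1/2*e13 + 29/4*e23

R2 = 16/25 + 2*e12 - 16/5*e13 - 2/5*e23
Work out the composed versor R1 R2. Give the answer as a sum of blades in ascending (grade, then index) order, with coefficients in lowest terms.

Distribute over the terms of R1 (each basis-blade product reordered to ascending indices, repeated generators contracted through their squares):
(13/2) R2 = 104/25 + 13*e12 - 104/5*e13 - 13/5*e23
(4*e12) R2 = -8 + 64/25*e12 - 8/5*e13 + 64/5*e23
(-1/2*e13) R2 = 8/5 + 1/5*e12 - 8/25*e13 - e23
(29/4*e23) R2 = -29/10 + 116/5*e12 - 29/2*e13 + 116/25*e23
Summing the partial products and collecting blades:
Answer: -257/50 + 974/25*e12 - 1861/50*e13 + 346/25*e23


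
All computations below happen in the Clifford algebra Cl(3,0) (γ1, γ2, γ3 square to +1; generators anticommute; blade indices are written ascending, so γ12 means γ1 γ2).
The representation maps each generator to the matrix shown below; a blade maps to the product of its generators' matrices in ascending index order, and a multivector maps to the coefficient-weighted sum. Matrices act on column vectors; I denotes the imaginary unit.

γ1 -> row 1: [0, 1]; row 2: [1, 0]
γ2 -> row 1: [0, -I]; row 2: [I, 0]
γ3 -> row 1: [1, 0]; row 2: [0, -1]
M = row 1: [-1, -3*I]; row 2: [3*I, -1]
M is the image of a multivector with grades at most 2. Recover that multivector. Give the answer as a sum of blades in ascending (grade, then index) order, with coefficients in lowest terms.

Method: 1, rho(γ1), rho(γ2), rho(γ3) form a trace-orthogonal basis of the 2x2 complex matrices (tr(X Y) = 2 if X = Y, else 0), so M = m0*1 + m1*rho(γ1) + m2*rho(γ2) + m3*rho(γ3) with m0 = tr(M)/2 = -1, m1 = tr(M rho(γ1))/2 = 0, m2 = tr(M rho(γ2))/2 = 3, m3 = tr(M rho(γ3))/2 = 0.
Multiplying table entries, the bivector images are rho(γ12) = I*rho(γ3), rho(γ13) = -I*rho(γ2), rho(γ23) = I*rho(γ1); with real blade coefficients the real parts of m0..m3 are the coefficients of 1, γ1, γ2, γ3 and the imaginary parts give the bivectors (γ23: Im m1, γ13: -Im m2, γ12: Im m3).
Answer: -1 + 3*γ2


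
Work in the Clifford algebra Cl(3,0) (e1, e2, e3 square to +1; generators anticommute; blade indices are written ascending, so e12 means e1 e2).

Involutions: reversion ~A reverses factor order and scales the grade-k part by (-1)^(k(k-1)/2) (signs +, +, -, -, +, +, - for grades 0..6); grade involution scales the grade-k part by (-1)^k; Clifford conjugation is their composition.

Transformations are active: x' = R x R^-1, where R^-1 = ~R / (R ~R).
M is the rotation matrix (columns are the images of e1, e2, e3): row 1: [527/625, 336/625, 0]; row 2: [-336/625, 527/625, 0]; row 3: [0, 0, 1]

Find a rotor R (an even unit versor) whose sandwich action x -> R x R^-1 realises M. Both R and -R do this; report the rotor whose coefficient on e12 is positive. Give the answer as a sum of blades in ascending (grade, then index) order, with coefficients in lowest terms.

Method: write R = a + b12*e12 + b13*e13 + b23*e23 with a^2 + b12^2 + b13^2 + b23^2 = 1 (so R^-1 = ~R). Expanding the columns R e_j ~R gives tr M = 4a^2 - 1 and, from the antisymmetric part, M21 - M12 = -4a*b12, M13 - M31 = 4a*b13, M32 - M23 = -4a*b23.
Here tr M = 1679/625, so a^2 = (1 + tr M)/4 = 576/625 and a = ±24/25. Taking a = 24/25: M21 - M12 = -672/625, M13 - M31 = 0, M32 - M23 = 0, giving b12 = 7/25, b13 = 0, b23 = 0, i.e. R = 24/25 + 7/25*e12.
Its e12 coefficient is already positive.
Answer: 24/25 + 7/25*e12. Key observation: the double cover Spin(3) -> SO(3) sends R and -R to the same matrix (trace 1679/625 here), so the stated sign of the e12 coefficient is what selects one sheet.


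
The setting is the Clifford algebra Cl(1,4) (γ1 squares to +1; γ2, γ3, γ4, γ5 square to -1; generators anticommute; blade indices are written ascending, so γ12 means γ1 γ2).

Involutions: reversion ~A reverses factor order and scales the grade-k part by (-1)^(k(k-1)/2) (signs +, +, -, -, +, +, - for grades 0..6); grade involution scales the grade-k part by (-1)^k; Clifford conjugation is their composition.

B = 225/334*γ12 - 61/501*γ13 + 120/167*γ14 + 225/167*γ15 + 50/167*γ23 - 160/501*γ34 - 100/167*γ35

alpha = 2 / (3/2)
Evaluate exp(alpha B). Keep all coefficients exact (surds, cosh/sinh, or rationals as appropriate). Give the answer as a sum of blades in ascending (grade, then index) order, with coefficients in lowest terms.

B^2 term by term: the squares give (225/334)^2*(γ12)^2 + (-61/501)^2*(γ13)^2 + (120/167)^2*(γ14)^2 + (225/167)^2*(γ15)^2 + (50/167)^2*(γ23)^2 + (-160/501)^2*(γ34)^2 + (-100/167)^2*(γ35)^2 = 50625/111556*(+1) + 3721/251001*(+1) + 14400/27889*(+1) + 50625/27889*(+1) + 2500/27889*(-1) + 25600/251001*(-1) + 10000/27889*(-1) = 9/4 (each basis 2-blade squares to minus the product of its generators' squares); cross terms between blades sharing an index anticommute and cancel; the commuting (index-disjoint) pairs give grade-4 terms 2*c*c'*(blade product), which cancel blade by blade — γ1234: -12000/27889 + 12000/27889 = 0; γ1235: -22500/27889 + 22500/27889 = 0; γ1345: 24000/27889 - 24000/27889 = 0 — confirming B is simple. So B^2 = 9/4.
B^2 = 9/4 — the series telescopes hyperbolically here: l = 3/2, alpha*l = 2, so exp(alpha B) = cosh(2) + (sinh(2)/(3/2))*B = cosh(2) + (2*sinh(2)/3)*B.
Answer: cosh(2) + 75*sinh(2)/167*γ12 - 122*sinh(2)/1503*γ13 + 80*sinh(2)/167*γ14 + 150*sinh(2)/167*γ15 + 100*sinh(2)/501*γ23 - 320*sinh(2)/1503*γ34 - 200*sinh(2)/501*γ35


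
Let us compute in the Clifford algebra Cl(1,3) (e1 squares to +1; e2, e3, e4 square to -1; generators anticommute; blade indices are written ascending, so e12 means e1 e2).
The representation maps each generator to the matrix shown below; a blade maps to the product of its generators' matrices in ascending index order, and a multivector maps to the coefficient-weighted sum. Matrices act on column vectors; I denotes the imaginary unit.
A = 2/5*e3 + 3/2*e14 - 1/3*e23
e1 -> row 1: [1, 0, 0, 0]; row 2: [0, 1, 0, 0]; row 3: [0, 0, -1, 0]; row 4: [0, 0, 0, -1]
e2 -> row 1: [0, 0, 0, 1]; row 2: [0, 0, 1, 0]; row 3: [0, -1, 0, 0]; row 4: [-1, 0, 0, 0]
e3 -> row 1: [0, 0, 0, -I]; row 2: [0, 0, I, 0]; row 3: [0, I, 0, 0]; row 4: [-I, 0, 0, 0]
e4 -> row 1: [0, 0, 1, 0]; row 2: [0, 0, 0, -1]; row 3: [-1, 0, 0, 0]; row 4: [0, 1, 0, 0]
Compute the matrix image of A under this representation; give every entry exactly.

Bivector images (products of the table entries): rho(e14) = rho(e1)rho(e4) = row 1: [0, 0, 1, 0]; row 2: [0, 0, 0, -1]; row 3: [1, 0, 0, 0]; row 4: [0, -1, 0, 0]; rho(e23) = rho(e2)rho(e3) = row 1: [-I, 0, 0, 0]; row 2: [0, I, 0, 0]; row 3: [0, 0, -I, 0]; row 4: [0, 0, 0, I].
M = (2/5)*rho(e3) + (3/2)*rho(e14) + (-1/3)*rho(e23), summed entrywise:
Answer: row 1: [I/3, 0, 3/2, -2*I/5]; row 2: [0, -I/3, 2*I/5, -3/2]; row 3: [3/2, 2*I/5, I/3, 0]; row 4: [-2*I/5, -3/2, 0, -I/3]


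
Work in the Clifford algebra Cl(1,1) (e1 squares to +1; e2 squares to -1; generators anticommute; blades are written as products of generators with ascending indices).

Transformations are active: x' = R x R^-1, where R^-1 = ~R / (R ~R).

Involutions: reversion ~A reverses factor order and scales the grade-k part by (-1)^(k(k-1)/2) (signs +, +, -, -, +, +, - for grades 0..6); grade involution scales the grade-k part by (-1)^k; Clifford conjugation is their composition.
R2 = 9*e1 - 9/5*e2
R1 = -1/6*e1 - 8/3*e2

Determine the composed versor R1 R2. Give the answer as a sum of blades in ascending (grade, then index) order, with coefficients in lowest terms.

Distribute over the terms of R1 (each basis-blade product reordered to ascending indices, repeated generators contracted through their squares):
(-1/6*e1) R2 = -3/2 + 3/10*e1 e2
(-8/3*e2) R2 = -24/5 + 24*e1 e2
Summing the partial products and collecting blades:
Answer: -63/10 + 243/10*e1 e2


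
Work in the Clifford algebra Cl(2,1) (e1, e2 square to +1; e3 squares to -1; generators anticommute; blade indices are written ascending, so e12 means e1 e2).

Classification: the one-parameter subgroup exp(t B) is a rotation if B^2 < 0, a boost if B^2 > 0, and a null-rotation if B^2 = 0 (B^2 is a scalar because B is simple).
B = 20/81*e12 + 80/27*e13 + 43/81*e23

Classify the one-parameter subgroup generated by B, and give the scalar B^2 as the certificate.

B^2 term by term: the squares give (20/81)^2*(e12)^2 + (80/27)^2*(e13)^2 + (43/81)^2*(e23)^2 = 400/6561*(-1) + 6400/729*(+1) + 1849/6561*(+1) = 9 (each basis 2-blade squares to minus the product of its generators' squares); cross terms between blades sharing an index anticommute and cancel. So B^2 = 9.
Answer: boost, certificate B^2 = 9. Because 9 is invariant under every versor sandwich, the classification follows from its sign alone.


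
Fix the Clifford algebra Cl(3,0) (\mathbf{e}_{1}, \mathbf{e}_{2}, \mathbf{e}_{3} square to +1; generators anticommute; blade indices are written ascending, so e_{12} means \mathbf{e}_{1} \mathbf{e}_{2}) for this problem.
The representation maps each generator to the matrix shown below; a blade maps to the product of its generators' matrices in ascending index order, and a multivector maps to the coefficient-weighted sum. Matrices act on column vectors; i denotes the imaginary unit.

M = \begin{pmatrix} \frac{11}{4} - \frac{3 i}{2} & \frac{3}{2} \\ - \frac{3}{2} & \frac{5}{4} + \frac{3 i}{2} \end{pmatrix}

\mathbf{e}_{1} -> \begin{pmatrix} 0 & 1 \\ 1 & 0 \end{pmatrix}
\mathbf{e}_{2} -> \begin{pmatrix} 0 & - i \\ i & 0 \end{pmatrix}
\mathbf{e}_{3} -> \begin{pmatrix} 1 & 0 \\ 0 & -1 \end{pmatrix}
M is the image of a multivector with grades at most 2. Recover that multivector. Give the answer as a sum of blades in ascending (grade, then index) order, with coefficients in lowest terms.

Method: 1, rho(e_{1}), rho(e_{2}), rho(e_{3}) form a trace-orthogonal basis of the 2x2 complex matrices (tr(X Y) = 2 if X = Y, else 0), so M = m0*1 + m1*rho(e_{1}) + m2*rho(e_{2}) + m3*rho(e_{3}) with m0 = tr(M)/2 = 2, m1 = tr(M rho(e_{1}))/2 = 0, m2 = tr(M rho(e_{2}))/2 = \frac{3 i}{2}, m3 = tr(M rho(e_{3}))/2 = \frac{3}{4} - \frac{3 i}{2}.
Multiplying table entries, the bivector images are rho(e_{12}) = i*rho(e_{3}), rho(e_{13}) = -i*rho(e_{2}), rho(e_{23}) = i*rho(e_{1}); with real blade coefficients the real parts of m0..m3 are the coefficients of 1, e_{1}, e_{2}, e_{3} and the imaginary parts give the bivectors (e_{23}: Im m1, e_{13}: -Im m2, e_{12}: Im m3).
Answer: 2 + \frac{3}{4} e_{3} - \frac{3}{2} e_{12} - \frac{3}{2} e_{13}


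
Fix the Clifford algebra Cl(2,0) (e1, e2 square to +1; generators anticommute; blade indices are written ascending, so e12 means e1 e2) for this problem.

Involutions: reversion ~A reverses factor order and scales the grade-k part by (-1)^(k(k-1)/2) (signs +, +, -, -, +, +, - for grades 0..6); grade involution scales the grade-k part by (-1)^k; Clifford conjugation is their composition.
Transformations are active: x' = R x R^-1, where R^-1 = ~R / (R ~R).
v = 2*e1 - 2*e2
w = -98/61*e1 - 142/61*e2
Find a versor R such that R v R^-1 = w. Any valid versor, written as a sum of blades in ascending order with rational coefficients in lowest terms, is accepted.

Reasoning: v^2 = w^2 = 8 since conjugation preserves the quadratic form; R = v + w = 24/61*e1 - 264/61*e2 is then valid when invertible, keeping its own part and reversing (v - w)/2.
Answer: 24/61*e1 - 264/61*e2


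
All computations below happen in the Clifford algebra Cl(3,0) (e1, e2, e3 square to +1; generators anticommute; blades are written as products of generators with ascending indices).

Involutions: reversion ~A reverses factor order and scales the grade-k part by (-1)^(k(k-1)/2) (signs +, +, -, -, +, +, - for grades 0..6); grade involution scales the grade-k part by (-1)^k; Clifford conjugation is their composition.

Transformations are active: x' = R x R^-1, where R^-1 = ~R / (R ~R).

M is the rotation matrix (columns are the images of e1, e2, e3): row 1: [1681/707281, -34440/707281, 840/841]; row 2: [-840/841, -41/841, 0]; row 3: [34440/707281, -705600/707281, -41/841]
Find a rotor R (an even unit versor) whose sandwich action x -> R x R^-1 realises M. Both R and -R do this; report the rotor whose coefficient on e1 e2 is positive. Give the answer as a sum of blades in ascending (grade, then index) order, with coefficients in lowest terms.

Method: write R = a + b12*e1 e2 + b13*e1 e3 + b23*e2 e3 with a^2 + b12^2 + b13^2 + b23^2 = 1 (so R^-1 = ~R). Expanding the columns R e_j ~R gives tr M = 4a^2 - 1 and, from the antisymmetric part, M21 - M12 = -4a*b12, M13 - M31 = 4a*b13, M32 - M23 = -4a*b23.
Here tr M = -67281/707281, so a^2 = (1 + tr M)/4 = 160000/707281 and a = ±400/841. Taking a = 400/841: M21 - M12 = -672000/707281, M13 - M31 = 672000/707281, M32 - M23 = -705600/707281, giving b12 = 420/841, b13 = 420/841, b23 = 441/841, i.e. R = 400/841 + 420/841*e1 e2 + 420/841*e1 e3 + 441/841*e2 e3.
Its e1 e2 coefficient is already positive.
Answer: 400/841 + 420/841*e1 e2 + 420/841*e1 e3 + 441/841*e2 e3. Uniqueness: Spin(3) -> SO(3) maps R and -R to the same rotation of trace -67281/707281; fixing the sign of the e1 e2 coefficient removes the ambiguity.


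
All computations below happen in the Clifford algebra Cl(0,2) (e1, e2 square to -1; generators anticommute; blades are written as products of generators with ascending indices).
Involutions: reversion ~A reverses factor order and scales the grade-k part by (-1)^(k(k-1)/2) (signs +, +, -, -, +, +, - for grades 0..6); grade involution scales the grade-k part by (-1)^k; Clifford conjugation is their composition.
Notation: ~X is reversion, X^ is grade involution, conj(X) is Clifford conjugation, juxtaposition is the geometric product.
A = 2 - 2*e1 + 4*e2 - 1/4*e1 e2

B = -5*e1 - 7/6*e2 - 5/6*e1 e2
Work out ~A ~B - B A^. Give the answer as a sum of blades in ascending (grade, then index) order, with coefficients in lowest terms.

first term: -133/24 - 51/8*e1 - 23/12*e2 + 24*e1 e2
second term: 41/8 - 313/24*e1 - 21/4*e2 + 62/3*e1 e2
Answer: -32/3 + 20/3*e1 + 10/3*e2 + 10/3*e1 e2


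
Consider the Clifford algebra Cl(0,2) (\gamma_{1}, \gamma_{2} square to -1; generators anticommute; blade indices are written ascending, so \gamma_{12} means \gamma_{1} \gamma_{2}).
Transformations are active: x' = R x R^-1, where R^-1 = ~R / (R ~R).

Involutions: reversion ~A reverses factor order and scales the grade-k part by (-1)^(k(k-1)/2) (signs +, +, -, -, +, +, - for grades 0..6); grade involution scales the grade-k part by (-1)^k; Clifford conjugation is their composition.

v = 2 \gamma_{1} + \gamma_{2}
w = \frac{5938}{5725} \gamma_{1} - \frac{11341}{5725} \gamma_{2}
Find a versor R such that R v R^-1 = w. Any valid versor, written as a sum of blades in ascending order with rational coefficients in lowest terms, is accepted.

Since q(v) = q(w) = -5, the sum R = v + w = \frac{17388}{5725} \gamma_{1} - \frac{5616}{5725} \gamma_{2} does the job whenever invertible.
Answer: \frac{17388}{5725} \gamma_{1} - \frac{5616}{5725} \gamma_{2}


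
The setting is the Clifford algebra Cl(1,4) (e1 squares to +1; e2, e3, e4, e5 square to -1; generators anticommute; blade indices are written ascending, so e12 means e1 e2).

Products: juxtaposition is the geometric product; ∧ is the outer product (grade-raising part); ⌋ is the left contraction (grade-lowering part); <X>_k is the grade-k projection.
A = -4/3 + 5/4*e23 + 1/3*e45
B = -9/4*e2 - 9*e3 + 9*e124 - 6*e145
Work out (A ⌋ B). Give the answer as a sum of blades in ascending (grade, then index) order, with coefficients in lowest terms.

step 1: 2*e1 + 3*e2 + 12*e3 - 12*e124 + 8*e145
Answer: 2*e1 + 3*e2 + 12*e3 - 12*e124 + 8*e145


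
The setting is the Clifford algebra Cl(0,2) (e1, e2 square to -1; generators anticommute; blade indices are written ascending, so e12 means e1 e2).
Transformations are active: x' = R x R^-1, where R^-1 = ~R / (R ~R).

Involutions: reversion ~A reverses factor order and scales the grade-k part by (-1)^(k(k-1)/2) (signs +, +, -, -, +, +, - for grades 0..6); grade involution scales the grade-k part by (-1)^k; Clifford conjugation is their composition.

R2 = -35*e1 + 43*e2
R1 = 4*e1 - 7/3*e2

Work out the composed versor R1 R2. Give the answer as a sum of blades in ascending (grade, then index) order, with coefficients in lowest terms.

Distribute over the terms of R1 (each basis-blade product reordered to ascending indices, repeated generators contracted through their squares):
(4*e1) R2 = 140 + 172*e12
(-7/3*e2) R2 = 301/3 - 245/3*e12
Summing the partial products and collecting blades:
Answer: 721/3 + 271/3*e12


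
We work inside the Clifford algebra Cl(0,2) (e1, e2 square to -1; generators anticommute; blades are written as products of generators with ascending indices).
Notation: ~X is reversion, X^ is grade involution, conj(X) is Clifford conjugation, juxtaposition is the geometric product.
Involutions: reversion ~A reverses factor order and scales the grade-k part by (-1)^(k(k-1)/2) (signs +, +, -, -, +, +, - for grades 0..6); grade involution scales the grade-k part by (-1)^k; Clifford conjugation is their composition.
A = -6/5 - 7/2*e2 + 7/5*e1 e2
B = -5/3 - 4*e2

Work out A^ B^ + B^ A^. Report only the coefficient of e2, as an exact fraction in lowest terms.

first term: -12 - 28/5*e1 - 319/30*e2 - 7/3*e1 e2
second term: -12 + 28/5*e1 - 319/30*e2 - 7/3*e1 e2
Answer: -319/15


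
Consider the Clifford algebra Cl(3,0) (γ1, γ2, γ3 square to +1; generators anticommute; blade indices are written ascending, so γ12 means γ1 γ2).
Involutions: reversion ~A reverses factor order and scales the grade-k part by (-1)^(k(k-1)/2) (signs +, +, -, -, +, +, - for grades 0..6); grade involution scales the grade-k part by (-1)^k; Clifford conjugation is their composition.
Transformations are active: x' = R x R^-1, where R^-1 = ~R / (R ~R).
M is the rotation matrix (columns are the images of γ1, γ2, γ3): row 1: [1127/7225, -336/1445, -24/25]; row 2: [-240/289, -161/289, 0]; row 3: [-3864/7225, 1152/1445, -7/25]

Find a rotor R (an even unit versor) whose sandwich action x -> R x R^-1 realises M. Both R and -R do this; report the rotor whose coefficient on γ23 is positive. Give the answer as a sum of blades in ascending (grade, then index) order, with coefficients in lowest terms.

Method: write R = a + b12*γ12 + b13*γ13 + b23*γ23 with a^2 + b12^2 + b13^2 + b23^2 = 1 (so R^-1 = ~R). Expanding the columns R e_j ~R gives tr M = 4a^2 - 1 and, from the antisymmetric part, M21 - M12 = -4a*b12, M13 - M31 = 4a*b13, M32 - M23 = -4a*b23.
Here tr M = -4921/7225, so a^2 = (1 + tr M)/4 = 576/7225 and a = ±24/85. Taking a = 24/85: M21 - M12 = -864/1445, M13 - M31 = -3072/7225, M32 - M23 = 1152/1445, giving b12 = 9/17, b13 = -32/85, b23 = -12/17, i.e. R = 24/85 + 9/17*γ12 - 32/85*γ13 - 12/17*γ23.
Its γ23 coefficient is negative, so report the other preimage -R.
Answer: -24/85 - 9/17*γ12 + 32/85*γ13 + 12/17*γ23. Sheet selection: the two-to-one cover makes ±R indistinguishable at the matrix level (trace -4921/7225), so uniqueness comes from the required sign on γ23.


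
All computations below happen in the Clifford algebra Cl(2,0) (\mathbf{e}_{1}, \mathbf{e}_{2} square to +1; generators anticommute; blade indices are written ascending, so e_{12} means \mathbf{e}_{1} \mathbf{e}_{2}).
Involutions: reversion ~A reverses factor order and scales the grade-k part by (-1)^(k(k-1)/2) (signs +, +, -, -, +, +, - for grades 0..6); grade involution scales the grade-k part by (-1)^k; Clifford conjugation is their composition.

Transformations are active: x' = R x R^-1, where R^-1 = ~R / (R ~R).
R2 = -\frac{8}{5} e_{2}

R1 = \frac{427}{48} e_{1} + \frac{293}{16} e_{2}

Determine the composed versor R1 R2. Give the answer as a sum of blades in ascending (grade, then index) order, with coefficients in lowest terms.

Distribute over the terms of R2 (each basis-blade product reordered to ascending indices, repeated generators contracted through their squares):
R1 (-\frac{8}{5} e_{2}) = -\frac{293}{10} - \frac{427}{30} e_{12}
Answer: -\frac{293}{10} - \frac{427}{30} e_{12}


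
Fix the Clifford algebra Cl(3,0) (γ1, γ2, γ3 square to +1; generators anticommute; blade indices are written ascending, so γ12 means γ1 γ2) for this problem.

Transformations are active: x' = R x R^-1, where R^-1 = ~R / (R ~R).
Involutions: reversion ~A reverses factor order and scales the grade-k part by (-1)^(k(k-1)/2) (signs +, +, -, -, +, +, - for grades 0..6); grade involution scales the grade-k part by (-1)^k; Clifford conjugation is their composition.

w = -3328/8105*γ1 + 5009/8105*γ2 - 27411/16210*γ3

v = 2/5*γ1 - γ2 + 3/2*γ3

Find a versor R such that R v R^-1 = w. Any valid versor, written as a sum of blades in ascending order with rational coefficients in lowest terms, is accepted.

R = v + w = -86/8105*γ1 - 3096/8105*γ2 - 1548/8105*γ3 works: the equal norms (341/100) guarantee its sandwich swaps v into w.
Answer: -86/8105*γ1 - 3096/8105*γ2 - 1548/8105*γ3


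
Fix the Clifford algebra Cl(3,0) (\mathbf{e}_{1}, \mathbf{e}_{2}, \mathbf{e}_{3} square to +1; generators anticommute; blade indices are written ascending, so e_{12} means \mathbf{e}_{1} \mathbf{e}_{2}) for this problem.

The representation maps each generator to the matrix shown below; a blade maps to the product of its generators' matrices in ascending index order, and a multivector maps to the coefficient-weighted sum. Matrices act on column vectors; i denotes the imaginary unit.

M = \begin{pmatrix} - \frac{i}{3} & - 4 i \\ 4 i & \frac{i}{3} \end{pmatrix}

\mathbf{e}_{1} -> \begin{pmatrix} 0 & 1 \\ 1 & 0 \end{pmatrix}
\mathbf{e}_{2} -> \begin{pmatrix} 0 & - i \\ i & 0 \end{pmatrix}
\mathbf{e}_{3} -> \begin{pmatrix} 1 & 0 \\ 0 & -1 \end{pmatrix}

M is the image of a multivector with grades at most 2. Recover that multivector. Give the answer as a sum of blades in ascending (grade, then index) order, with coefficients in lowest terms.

Method: 1, rho(e_{1}), rho(e_{2}), rho(e_{3}) form a trace-orthogonal basis of the 2x2 complex matrices (tr(X Y) = 2 if X = Y, else 0), so M = m0*1 + m1*rho(e_{1}) + m2*rho(e_{2}) + m3*rho(e_{3}) with m0 = tr(M)/2 = 0, m1 = tr(M rho(e_{1}))/2 = 0, m2 = tr(M rho(e_{2}))/2 = 4, m3 = tr(M rho(e_{3}))/2 = - \frac{i}{3}.
Multiplying table entries, the bivector images are rho(e_{12}) = i*rho(e_{3}), rho(e_{13}) = -i*rho(e_{2}), rho(e_{23}) = i*rho(e_{1}); with real blade coefficients the real parts of m0..m3 are the coefficients of 1, e_{1}, e_{2}, e_{3} and the imaginary parts give the bivectors (e_{23}: Im m1, e_{13}: -Im m2, e_{12}: Im m3).
Answer: 4 e_{2} - \frac{1}{3} e_{12}


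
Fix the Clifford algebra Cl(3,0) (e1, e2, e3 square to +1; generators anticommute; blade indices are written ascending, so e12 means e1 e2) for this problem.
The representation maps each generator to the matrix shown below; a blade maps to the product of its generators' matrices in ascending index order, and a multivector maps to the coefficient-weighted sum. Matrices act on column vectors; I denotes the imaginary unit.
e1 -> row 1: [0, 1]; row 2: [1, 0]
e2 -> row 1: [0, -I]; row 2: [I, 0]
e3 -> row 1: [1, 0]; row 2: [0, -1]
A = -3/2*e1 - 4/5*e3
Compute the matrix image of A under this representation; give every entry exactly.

M = (-3/2)*rho(e1) + (-4/5)*rho(e3), summed entrywise:
Answer: row 1: [-4/5, -3/2]; row 2: [-3/2, 4/5]


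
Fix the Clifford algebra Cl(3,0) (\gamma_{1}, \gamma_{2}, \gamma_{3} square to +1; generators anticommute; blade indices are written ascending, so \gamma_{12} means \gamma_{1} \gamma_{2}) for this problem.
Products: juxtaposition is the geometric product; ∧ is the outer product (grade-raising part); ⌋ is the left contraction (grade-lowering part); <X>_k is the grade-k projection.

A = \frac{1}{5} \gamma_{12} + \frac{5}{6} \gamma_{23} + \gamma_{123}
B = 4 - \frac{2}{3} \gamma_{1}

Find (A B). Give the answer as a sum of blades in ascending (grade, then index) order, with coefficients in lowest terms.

step 1: \frac{2}{15} \gamma_{2} + \frac{4}{5} \gamma_{12} + \frac{8}{3} \gamma_{23} + \frac{31}{9} \gamma_{123}
Answer: \frac{2}{15} \gamma_{2} + \frac{4}{5} \gamma_{12} + \frac{8}{3} \gamma_{23} + \frac{31}{9} \gamma_{123}


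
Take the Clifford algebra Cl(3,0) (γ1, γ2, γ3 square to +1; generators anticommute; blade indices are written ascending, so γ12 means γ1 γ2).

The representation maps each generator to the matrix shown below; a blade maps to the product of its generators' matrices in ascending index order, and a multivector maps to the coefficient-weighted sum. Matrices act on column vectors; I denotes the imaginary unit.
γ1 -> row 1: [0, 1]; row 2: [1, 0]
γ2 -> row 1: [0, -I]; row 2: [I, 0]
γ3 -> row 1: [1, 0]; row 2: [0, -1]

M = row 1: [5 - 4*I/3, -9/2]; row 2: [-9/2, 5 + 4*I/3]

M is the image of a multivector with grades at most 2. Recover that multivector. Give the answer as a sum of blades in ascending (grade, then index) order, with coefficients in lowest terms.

Method: 1, rho(γ1), rho(γ2), rho(γ3) form a trace-orthogonal basis of the 2x2 complex matrices (tr(X Y) = 2 if X = Y, else 0), so M = m0*1 + m1*rho(γ1) + m2*rho(γ2) + m3*rho(γ3) with m0 = tr(M)/2 = 5, m1 = tr(M rho(γ1))/2 = -9/2, m2 = tr(M rho(γ2))/2 = 0, m3 = tr(M rho(γ3))/2 = -4*I/3.
Multiplying table entries, the bivector images are rho(γ12) = I*rho(γ3), rho(γ13) = -I*rho(γ2), rho(γ23) = I*rho(γ1); with real blade coefficients the real parts of m0..m3 are the coefficients of 1, γ1, γ2, γ3 and the imaginary parts give the bivectors (γ23: Im m1, γ13: -Im m2, γ12: Im m3).
Answer: 5 - 9/2*γ1 - 4/3*γ12


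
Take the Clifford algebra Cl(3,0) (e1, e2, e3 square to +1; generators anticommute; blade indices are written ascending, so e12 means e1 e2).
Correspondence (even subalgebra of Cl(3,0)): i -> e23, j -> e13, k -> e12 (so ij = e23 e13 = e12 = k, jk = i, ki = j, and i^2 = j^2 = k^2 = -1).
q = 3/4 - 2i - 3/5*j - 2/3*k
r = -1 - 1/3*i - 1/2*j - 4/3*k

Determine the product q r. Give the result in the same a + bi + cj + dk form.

In blades: q = 3/4 - 2/3*e12 - 3/5*e13 - 2*e23, r = -1 - 4/3*e12 - 1/2*e13 - 1/3*e23.
Distribute q over r term by term (generator squares from the signature, products reordered to ascending indices): (3/4)*r = -3/4 - e12 - 3/8*e13 - 1/4*e23; (-2/3*e12)*r = -8/9 + 2/3*e12 + 2/9*e13 - 1/3*e23; (-3/5*e13)*r = -3/10 - 1/5*e12 + 3/5*e13 + 4/5*e23; (-2*e23)*r = -2/3 + e12 - 8/3*e13 + 2*e23.
Sum: -469/180 + 7/15*e12 - 799/360*e13 + 133/60*e23; translating back through the correspondence:
Answer: -469/180 + 133/60*i - 799/360*j + 7/15*k


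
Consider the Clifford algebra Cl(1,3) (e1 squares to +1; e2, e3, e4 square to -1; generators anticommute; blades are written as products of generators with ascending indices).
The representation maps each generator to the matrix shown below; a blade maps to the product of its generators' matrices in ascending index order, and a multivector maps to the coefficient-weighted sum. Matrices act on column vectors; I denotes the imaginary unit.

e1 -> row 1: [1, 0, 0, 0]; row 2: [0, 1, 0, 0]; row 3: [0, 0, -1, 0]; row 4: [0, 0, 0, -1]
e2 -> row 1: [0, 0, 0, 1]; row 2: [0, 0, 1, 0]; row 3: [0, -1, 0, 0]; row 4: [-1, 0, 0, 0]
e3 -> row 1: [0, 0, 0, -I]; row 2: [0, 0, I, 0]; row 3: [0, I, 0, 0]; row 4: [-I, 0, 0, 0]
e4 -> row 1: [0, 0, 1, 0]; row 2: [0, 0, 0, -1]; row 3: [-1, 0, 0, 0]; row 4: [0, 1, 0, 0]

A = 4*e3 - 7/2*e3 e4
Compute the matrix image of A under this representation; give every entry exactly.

Bivector images (products of the table entries): rho(e3 e4) = rho(e3)rho(e4) = row 1: [0, -I, 0, 0]; row 2: [-I, 0, 0, 0]; row 3: [0, 0, 0, -I]; row 4: [0, 0, -I, 0].
M = (4)*rho(e3) + (-7/2)*rho(e3 e4), summed entrywise:
Answer: row 1: [0, 7*I/2, 0, -4*I]; row 2: [7*I/2, 0, 4*I, 0]; row 3: [0, 4*I, 0, 7*I/2]; row 4: [-4*I, 0, 7*I/2, 0]


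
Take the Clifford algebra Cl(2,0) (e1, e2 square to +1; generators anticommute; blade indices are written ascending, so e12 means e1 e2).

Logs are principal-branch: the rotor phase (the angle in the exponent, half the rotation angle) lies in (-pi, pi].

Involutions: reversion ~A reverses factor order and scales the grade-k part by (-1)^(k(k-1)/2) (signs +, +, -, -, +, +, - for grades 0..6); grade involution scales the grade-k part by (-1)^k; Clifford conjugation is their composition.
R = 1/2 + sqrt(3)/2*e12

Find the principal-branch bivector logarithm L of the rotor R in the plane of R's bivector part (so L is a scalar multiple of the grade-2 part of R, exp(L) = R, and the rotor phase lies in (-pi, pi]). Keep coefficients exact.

The scalar part of R is 1/2, which fixes the principal-branch rotor phase; the unit plane is then the bivector part divided by the sine of that phase, and L is that plane scaled by the phase.
Concretely: cos(phase) = 1/2 gives phase = ±pi/3, and since phase/sin(phase) is even the sign is immaterial: L = (phase/sin(phase)) * <R>_2 = (2*sqrt(3)*pi/9) * <R>_2.
Answer: pi/3*e12


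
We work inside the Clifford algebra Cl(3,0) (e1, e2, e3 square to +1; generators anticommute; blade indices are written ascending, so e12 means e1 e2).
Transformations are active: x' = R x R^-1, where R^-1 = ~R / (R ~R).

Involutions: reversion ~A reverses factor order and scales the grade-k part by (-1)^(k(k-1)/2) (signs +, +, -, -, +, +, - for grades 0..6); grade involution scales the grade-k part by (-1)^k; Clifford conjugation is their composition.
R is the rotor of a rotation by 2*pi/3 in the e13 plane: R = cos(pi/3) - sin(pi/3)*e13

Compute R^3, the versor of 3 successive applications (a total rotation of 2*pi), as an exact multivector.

Rotor phase runs at HALF the rotation angle; powers of one rotor simply add phase, so after 3 steps in e13 the phase is 3*pi/3 = pi and R^3 = cos(pi) - sin(pi)*e13.
cos(pi) = -1 and sin(pi) = 0, so R^3 = -1. The total rotation 2*pi is 1 full turn, so every vector returns to itself, yet the rotor is -1, on the OTHER sheet of the double cover (an odd number of 2*pi turns).
Answer: -1
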